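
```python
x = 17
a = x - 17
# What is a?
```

Trace:
`x = 17` → x = 17
`a = x - 17` → a = 0
So a = 0

Answer: 0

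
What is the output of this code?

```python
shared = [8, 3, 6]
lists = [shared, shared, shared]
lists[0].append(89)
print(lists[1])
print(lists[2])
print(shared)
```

Key concept: list of same reference.
Step by step:
`shared = [8, 3, 6]` → shared = [8, 3, 6]
`lists = [shared, shared, shared]` → lists = [[8, 3, 6], [8, 3, 6], [8, 3, 6]]
`lists[0].append(89)` → shared = [8, 3, 6, 89]; lists = [[8, 3, 6, 89], [8, 3, 6, 89], [8, 3, 6, 89]]
`print(lists[1])` → prints [8, 3, 6, 89]
`print(lists[2])` → prints [8, 3, 6, 89]
`print(shared)` → prints [8, 3, 6, 89]

Answer:
[8, 3, 6, 89]
[8, 3, 6, 89]
[8, 3, 6, 89]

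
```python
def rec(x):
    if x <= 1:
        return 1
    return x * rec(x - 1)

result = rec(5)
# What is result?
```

rec(5) = 5 * 4 * 3 * 2 * 1 = 120

Answer: 120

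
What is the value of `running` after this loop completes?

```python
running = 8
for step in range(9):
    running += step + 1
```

Start at 8, add 1 to 9 = 53
`running` takes the values: 8 → 9 → 11 → 14 → 18 → 23 → 29 → 36 → 44 → 53

Answer: 53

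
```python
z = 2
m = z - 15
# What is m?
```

Trace:
`z = 2` → z = 2
`m = z - 15` → m = -13
So m = -13

Answer: -13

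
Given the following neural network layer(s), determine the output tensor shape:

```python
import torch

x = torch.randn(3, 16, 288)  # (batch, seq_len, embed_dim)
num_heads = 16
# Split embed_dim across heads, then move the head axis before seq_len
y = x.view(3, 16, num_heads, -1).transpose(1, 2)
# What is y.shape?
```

Input: (3, 16, 288) -> head_dim = 288 // 16 = 18; after view: (3, 16, 16, 18) -> after transpose(1, 2): (3, 16, 16, 18) -> Output: (3, 16, 16, 18)

Answer: (3, 16, 16, 18)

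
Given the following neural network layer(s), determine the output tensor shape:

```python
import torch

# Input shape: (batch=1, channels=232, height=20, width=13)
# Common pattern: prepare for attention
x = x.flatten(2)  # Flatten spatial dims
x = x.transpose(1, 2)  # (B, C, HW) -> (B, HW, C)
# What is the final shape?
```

Input: (1, 232, 20, 13) -> after flatten(2): (1, 232, 260) -> Output: (1, 260, 232)

Answer: (1, 260, 232)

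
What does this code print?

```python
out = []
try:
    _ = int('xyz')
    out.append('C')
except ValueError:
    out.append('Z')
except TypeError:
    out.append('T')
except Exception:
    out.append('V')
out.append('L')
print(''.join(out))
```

Execution trace: 'Z' (except ValueError) → 'L' (after the try/except). Output: ZL

Answer: ZL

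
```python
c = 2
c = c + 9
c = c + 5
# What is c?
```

Trace:
`c = 2` → c = 2
`c = c + 9` → c = 11
`c = c + 5` → c = 16
So c = 16

Answer: 16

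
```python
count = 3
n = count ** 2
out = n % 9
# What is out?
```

Trace:
`count = 3` → count = 3
`n = count ** 2` → n = 9
`out = n % 9` → out = 0
So out = 0

Answer: 0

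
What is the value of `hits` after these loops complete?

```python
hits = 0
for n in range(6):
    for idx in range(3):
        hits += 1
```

6 * 3 = 18
`hits` takes the values: 0 → 1 → 2 → 3 → 4 → 5 → 6 → 7 → 8 → 9 → 10 → 11 → 12 → 13 → 14 → 15 → 16 → 17 → 18

Answer: 18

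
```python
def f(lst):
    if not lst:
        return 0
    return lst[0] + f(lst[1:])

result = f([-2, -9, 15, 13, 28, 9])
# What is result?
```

(-2) + (-9) + 15 + 13 + 28 + 9 + 0 = 54

Answer: 54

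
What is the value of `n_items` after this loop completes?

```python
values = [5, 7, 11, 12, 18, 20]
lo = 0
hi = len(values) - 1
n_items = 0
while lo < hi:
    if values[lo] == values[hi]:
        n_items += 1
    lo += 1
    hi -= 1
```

Count matching pairs from ends
`n_items` takes the values: 0

Answer: 0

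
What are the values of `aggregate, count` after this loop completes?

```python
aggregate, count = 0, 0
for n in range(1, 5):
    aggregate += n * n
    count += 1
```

Sum of squares and count
`aggregate, count` takes the values: (0, 0) → (1, 0) → (1, 1) → (5, 1) → (5, 2) → (14, 2) → (14, 3) → (30, 3) → (30, 4)

Answer: 30, 4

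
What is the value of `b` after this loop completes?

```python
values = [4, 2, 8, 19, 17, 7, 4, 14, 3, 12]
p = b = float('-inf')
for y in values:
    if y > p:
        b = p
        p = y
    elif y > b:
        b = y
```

Second largest (with repeats) in [4, 2, 8, 19, 17, 7, 4, 14, 3, 12]
`b` takes the values: -inf → 2 → 4 → 8 → 17

Answer: 17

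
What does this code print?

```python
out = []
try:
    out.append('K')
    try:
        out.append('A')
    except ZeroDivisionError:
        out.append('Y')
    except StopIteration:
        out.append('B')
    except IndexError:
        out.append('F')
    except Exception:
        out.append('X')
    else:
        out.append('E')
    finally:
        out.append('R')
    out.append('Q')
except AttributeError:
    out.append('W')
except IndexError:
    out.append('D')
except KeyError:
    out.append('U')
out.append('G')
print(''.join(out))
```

Execution trace: 'K' (try body) → 'A' (inner try body, no exception) → 'E' (inner else) → 'R' (inner finally) → 'Q' (try body, no exception) → 'G' (after the try/except). Output: KAERQG

Answer: KAERQG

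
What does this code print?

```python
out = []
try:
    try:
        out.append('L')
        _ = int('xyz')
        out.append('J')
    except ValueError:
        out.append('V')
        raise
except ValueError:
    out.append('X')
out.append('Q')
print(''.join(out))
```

Execution trace: 'L' (inner try body) → 'V' (inner except ValueError) → 'X' (outer except ValueError) → 'Q' (after the try/except). Output: LVXQ

Answer: LVXQ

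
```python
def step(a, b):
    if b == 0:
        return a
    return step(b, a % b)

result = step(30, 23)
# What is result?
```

step(30, 23) -> step(23, 7) -> step(7, 2) -> step(2, 1) -> step(1, 0) -> 1

Answer: 1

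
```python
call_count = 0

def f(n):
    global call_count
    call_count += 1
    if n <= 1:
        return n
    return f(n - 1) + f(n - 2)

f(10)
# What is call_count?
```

Calls(n) = 1 + Calls(n-1) + Calls(n-2); Calls(0)=Calls(1)=1. For n=10 this gives 177.

Answer: 177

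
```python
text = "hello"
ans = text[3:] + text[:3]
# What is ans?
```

Trace:
`text = "hello"` → text = 'hello'
`ans = text[3:] + text[:3]` → ans = 'lohel'
So ans = 'lohel'

Answer: 'lohel'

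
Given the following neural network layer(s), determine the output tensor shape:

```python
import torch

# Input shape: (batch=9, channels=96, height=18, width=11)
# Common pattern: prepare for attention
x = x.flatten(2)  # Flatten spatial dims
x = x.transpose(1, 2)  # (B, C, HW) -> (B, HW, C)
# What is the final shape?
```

Input: (9, 96, 18, 11) -> after flatten(2): (9, 96, 198) -> Output: (9, 198, 96)

Answer: (9, 198, 96)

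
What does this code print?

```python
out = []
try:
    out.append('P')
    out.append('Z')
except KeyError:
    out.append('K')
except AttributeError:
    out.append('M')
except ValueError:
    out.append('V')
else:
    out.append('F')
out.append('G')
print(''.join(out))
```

Execution trace: 'P' (try body) → 'Z' (try body, no exception) → 'F' (else) → 'G' (after the try/except). Output: PZFG

Answer: PZFG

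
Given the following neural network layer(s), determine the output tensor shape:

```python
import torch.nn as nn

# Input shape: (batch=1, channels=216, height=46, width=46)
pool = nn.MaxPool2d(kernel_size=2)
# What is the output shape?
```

Input: (1, 216, 46, 46) -> Output: (1, 216, 23, 23)

Answer: (1, 216, 23, 23)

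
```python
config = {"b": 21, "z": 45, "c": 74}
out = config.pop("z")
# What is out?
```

Trace:
`config = {"b": 21, "z": 45, "c": 74}` → config = {'b': 21, 'z': 45, 'c': 74}
`out = config.pop("z")` → config = {'b': 21, 'c': 74}; out = 45
So out = 45

Answer: 45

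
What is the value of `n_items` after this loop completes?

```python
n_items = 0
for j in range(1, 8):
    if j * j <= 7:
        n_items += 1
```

Count numbers where j² ≤ 7
`n_items` takes the values: 0 → 1 → 2

Answer: 2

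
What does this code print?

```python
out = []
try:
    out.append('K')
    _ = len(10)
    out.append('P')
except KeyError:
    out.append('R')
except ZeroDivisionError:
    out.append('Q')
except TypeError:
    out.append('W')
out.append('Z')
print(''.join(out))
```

Execution trace: 'K' (try body) → 'W' (except TypeError) → 'Z' (after the try/except). Output: KWZ

Answer: KWZ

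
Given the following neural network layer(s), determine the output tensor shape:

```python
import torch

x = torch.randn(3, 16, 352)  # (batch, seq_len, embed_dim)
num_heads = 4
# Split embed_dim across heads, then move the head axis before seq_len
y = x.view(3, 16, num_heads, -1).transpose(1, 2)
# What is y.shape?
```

Input: (3, 16, 352) -> head_dim = 352 // 4 = 88; after view: (3, 16, 4, 88) -> after transpose(1, 2): (3, 4, 16, 88) -> Output: (3, 4, 16, 88)

Answer: (3, 4, 16, 88)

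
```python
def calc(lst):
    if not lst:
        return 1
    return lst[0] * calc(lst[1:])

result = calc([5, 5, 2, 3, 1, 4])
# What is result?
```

Product over [5, 5, 2, 3, 1, 4] = 5 * 5 * 2 * 3 * 1 * 4 = 600

Answer: 600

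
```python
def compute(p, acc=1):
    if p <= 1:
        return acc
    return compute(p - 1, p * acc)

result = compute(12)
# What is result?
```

Accumulator trace (n, acc): (12, 1) -> (11, 12) -> (10, 132) -> (9, 1320) -> (8, 11880) -> (7, 95040) -> (6, 665280) -> (5, 3991680) -> (4, 19958400) -> (3, 79833600) -> (2, 239500800) -> (1, 479001600) -> return 479001600

Answer: 479001600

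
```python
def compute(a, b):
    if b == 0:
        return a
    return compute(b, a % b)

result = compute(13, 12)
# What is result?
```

compute(13, 12) -> compute(12, 1) -> compute(1, 0) -> 1

Answer: 1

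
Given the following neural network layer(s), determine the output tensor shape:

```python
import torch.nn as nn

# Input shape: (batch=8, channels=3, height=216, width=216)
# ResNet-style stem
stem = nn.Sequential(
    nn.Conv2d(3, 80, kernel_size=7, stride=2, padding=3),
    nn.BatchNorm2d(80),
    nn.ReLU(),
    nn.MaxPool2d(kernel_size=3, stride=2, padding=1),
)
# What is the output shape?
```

Input: (8, 3, 216, 216) -> after Conv2d 7x7 stride=2: (8, 80, 108, 108) -> Output: (8, 80, 54, 54)

Answer: (8, 80, 54, 54)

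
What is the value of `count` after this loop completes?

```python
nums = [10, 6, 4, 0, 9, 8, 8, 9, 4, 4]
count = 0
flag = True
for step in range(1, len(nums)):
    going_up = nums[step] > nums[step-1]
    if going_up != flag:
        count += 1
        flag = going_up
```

Count direction changes in [10, 6, 4, 0, 9, 8, 8, 9, 4, 4]
`count` takes the values: 0 → 1 → 2 → 3 → 4 → 5

Answer: 5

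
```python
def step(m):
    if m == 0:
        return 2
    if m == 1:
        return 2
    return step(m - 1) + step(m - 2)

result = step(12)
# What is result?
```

Build up from base cases: step(0)=2, step(1)=2, step(2)=4, step(3)=6, step(4)=10, step(5)=16, step(6)=26, ..., step(12)=466

Answer: 466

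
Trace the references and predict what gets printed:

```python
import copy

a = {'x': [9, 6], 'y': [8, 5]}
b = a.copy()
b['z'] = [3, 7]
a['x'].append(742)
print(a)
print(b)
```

Key concept: shallow copy of dict with mutable values.
Step by step:
`a = {'x': [9, 6], 'y': [8, 5]}` → a = {'x': [9, 6], 'y': [8, 5]}
`b = a.copy()` → b = {'x': [9, 6], 'y': [8, 5]}
`b['z'] = [3, 7]` → b = {'x': [9, 6], 'y': [8, 5], 'z': [3, 7]}
`a['x'].append(742)` → a = {'x': [9, 6, 742], 'y': [8, 5]}; b = {'x': [9, 6, 742], 'y': [8, 5], 'z': [3, 7]}
`print(a)` → prints {'x': [9, 6, 742], 'y': [8, 5]}
`print(b)` → prints {'x': [9, 6, 742], 'y': [8, 5], 'z': [3, 7]}

Answer:
{'x': [9, 6, 742], 'y': [8, 5]}
{'x': [9, 6, 742], 'y': [8, 5], 'z': [3, 7]}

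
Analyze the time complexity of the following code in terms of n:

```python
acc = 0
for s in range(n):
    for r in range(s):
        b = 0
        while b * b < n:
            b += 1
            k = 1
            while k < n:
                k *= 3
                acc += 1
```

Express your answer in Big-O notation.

Each loop level contributes: n × n × √n × log n. Multiplying the contributions gives O(n^2√n log n).

Answer: O(n^2√n log n)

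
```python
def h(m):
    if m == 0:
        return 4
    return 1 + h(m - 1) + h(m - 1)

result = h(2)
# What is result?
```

h(m) = 1 + 2·h(m-1), h(0)=4. Closed form: (4+1)·2^2 - 1 = 19.

Answer: 19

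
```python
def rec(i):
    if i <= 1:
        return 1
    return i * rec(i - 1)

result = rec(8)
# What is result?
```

rec(8) = 8 * 7 * 6 * 5 * 4 * 3 * 2 * 1 = 40320

Answer: 40320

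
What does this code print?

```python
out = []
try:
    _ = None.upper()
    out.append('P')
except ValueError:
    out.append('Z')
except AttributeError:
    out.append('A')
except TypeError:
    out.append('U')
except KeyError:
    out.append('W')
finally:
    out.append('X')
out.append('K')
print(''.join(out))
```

Execution trace: 'A' (except AttributeError) → 'X' (finally) → 'K' (after the try/except). Output: AXK

Answer: AXK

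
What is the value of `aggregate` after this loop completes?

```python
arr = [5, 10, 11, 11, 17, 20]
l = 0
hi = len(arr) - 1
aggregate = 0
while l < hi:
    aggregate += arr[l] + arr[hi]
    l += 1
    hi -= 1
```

Sum of pairs from ends
`aggregate` takes the values: 0 → 25 → 52 → 74

Answer: 74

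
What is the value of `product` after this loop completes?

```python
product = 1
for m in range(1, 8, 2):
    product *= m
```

Product of 1, 3, 5, ... up to 7
`product` takes the values: 1 → 3 → 15 → 105

Answer: 105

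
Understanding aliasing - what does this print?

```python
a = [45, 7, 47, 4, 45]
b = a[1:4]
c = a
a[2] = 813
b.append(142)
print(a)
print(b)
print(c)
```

Key concept: slice vs alias.
Step by step:
`a = [45, 7, 47, 4, 45]` → a = [45, 7, 47, 4, 45]
`b = a[1:4]` → b = [7, 47, 4]
`c = a` → c = [45, 7, 47, 4, 45] (same object as a)
`a[2] = 813` → a = [45, 7, 813, 4, 45] (same object as c); c = [45, 7, 813, 4, 45] (same object as a)
`b.append(142)` → b = [7, 47, 4, 142]
`print(a)` → prints [45, 7, 813, 4, 45]
`print(b)` → prints [7, 47, 4, 142]
`print(c)` → prints [45, 7, 813, 4, 45]

Answer:
[45, 7, 813, 4, 45]
[7, 47, 4, 142]
[45, 7, 813, 4, 45]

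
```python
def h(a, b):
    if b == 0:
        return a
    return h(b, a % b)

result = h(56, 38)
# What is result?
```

h(56, 38) -> h(38, 18) -> h(18, 2) -> h(2, 0) -> 2

Answer: 2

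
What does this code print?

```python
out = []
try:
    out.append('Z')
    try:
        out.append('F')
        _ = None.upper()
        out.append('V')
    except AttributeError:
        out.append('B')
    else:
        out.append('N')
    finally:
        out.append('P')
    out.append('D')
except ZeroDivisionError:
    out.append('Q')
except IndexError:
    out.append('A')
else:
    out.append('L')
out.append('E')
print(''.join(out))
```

Execution trace: 'Z' (try body) → 'F' (inner try body) → 'B' (inner except AttributeError) → 'P' (inner finally) → 'D' (try body, no exception) → 'L' (else) → 'E' (after the try/except). Output: ZFBPDLE

Answer: ZFBPDLE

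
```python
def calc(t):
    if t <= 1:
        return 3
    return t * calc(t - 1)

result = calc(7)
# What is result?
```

calc(7) = 7 * 6 * 5 * 4 * 3 * 2 * 3 = 15120

Answer: 15120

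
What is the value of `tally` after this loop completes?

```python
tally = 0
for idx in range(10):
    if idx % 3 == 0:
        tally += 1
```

Count numbers divisible by 3 in range(10)
`tally` takes the values: 0 → 1 → 2 → 3 → 4

Answer: 4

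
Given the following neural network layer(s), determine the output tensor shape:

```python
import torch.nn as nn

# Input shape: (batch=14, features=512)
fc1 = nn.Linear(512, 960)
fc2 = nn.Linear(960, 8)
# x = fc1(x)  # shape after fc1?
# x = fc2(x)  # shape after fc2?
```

Input: (14, 512) -> after fc1: (14, 960) -> Output: (14, 8)

Answer: (14, 8)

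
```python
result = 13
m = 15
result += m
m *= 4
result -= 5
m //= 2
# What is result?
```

Trace:
`result = 13` → result = 13
`m = 15` → m = 15
`result += m` → result = 28
`m *= 4` → m = 60
`result -= 5` → result = 23
`m //= 2` → m = 30
So result = 23

Answer: 23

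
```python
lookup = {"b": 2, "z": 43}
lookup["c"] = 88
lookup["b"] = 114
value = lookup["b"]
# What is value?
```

Trace:
`lookup = {"b": 2, "z": 43}` → lookup = {'b': 2, 'z': 43}
`lookup["c"] = 88` → lookup = {'b': 2, 'z': 43, 'c': 88}
`lookup["b"] = 114` → lookup = {'b': 114, 'z': 43, 'c': 88}
`value = lookup["b"]` → value = 114
So value = 114

Answer: 114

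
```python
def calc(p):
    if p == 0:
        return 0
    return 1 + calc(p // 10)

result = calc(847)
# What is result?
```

Count of digits of 847: 3

Answer: 3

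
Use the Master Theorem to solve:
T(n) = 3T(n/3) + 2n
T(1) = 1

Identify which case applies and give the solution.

a=3, b=3, f(n)=2n. log_3(3) = 1. Since c=1 = 1, Case 2 applies: T(n) = Θ(n^log_b(a) · log n) = O(n log n).

Answer: O(n log n) - Case 2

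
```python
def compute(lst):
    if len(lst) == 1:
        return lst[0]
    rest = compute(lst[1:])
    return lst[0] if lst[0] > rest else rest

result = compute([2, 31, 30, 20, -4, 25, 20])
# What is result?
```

Recursive max over [2, 31, 30, 20, -4, 25, 20] = 31

Answer: 31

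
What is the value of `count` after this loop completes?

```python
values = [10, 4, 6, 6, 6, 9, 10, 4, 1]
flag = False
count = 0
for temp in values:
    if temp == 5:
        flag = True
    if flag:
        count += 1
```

Count elements after first 5 in [10, 4, 6, 6, 6, 9, 10, 4, 1]
`count` takes the values: 0

Answer: 0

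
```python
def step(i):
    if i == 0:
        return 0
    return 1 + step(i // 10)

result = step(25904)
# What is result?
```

Count of digits of 25904: 5

Answer: 5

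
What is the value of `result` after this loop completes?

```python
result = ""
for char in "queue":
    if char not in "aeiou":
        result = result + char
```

Remove vowels from 'queue'
`result` takes the values: "" → "q"

Answer: "q"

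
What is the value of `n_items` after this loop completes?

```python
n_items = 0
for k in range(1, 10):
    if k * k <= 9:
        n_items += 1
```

Count numbers where k² ≤ 9
`n_items` takes the values: 0 → 1 → 2 → 3

Answer: 3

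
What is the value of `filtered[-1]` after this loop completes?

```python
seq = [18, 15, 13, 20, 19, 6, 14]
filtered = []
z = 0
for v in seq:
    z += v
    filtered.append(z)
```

Cumulative sum ends at 105
`filtered` takes the values: [] → [18] → [18, 33] → [18, 33, 46] → [18, 33, 46, 66] → [18, 33, 46, 66, 85] → [18, 33, 46, 66, 85, 91] → [18, 33, 46, 66, 85, 91, 105]
So `filtered[-1]` = 105

Answer: 105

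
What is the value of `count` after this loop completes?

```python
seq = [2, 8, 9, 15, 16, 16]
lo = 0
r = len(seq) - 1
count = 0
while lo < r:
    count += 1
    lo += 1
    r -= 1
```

Iterations until pointers meet (list length 6)
`count` takes the values: 0 → 1 → 2 → 3

Answer: 3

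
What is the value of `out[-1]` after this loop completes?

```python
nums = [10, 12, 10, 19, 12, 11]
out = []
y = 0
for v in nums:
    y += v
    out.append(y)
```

Cumulative sum ends at 74
`out` takes the values: [] → [10] → [10, 22] → [10, 22, 32] → [10, 22, 32, 51] → [10, 22, 32, 51, 63] → [10, 22, 32, 51, 63, 74]
So `out[-1]` = 74

Answer: 74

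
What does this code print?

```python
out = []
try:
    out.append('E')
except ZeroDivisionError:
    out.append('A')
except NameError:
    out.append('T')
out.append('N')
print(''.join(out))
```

Execution trace: 'E' (try body, no exception) → 'N' (after the try/except). Output: EN

Answer: EN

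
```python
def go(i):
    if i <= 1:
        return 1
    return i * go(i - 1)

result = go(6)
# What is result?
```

go(6) = 6 * 5 * 4 * 3 * 2 * 1 = 720

Answer: 720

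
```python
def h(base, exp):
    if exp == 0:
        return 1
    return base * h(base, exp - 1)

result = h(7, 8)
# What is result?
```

h(7, 8) = 7 * 7 * 7 * 7 * 7 * 7 * 7 * 7 = 5764801

Answer: 5764801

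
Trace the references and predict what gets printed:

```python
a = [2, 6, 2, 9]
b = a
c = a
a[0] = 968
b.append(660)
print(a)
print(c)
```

Key concept: multiple aliases.
Step by step:
`a = [2, 6, 2, 9]` → a = [2, 6, 2, 9]
`b = a` → b = [2, 6, 2, 9] (same object as a)
`c = a` → c = [2, 6, 2, 9] (same object as a, b)
`a[0] = 968` → a = [968, 6, 2, 9] (same object as b, c); b = [968, 6, 2, 9] (same object as a, c); c = [968, 6, 2, 9] (same object as a, b)
`b.append(660)` → a = [968, 6, 2, 9, 660] (same object as b, c); b = [968, 6, 2, 9, 660] (same object as a, c); c = [968, 6, 2, 9, 660] (same object as a, b)
`print(a)` → prints [968, 6, 2, 9, 660]
`print(c)` → prints [968, 6, 2, 9, 660]

Answer:
[968, 6, 2, 9, 660]
[968, 6, 2, 9, 660]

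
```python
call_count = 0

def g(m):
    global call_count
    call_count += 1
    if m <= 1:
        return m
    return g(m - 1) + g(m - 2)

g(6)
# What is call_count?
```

Calls(m) = 1 + Calls(m-1) + Calls(m-2); Calls(0)=Calls(1)=1. For m=6 this gives 25.

Answer: 25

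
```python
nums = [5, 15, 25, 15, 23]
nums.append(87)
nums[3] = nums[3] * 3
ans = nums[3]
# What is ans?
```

Trace:
`nums = [5, 15, 25, 15, 23]` → nums = [5, 15, 25, 15, 23]
`nums.append(87)` → nums = [5, 15, 25, 15, 23, 87]
`nums[3] = nums[3] * 3` → nums = [5, 15, 25, 45, 23, 87]
`ans = nums[3]` → ans = 45
So ans = 45

Answer: 45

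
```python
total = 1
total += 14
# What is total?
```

Trace:
`total = 1` → total = 1
`total += 14` → total = 15
So total = 15

Answer: 15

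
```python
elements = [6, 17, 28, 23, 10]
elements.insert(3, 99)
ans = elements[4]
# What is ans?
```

Trace:
`elements = [6, 17, 28, 23, 10]` → elements = [6, 17, 28, 23, 10]
`elements.insert(3, 99)` → elements = [6, 17, 28, 99, 23, 10]
`ans = elements[4]` → ans = 23
So ans = 23

Answer: 23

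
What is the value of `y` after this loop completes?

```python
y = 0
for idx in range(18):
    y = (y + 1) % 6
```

Increment mod 6, 18 times = 0
`y` takes the values: 0 → 1 → 2 → 3 → 4 → 5 → 0 → 1 → 2 → 3 → 4 → 5 → 0 → 1 → 2 → 3 → 4 → 5 → 0

Answer: 0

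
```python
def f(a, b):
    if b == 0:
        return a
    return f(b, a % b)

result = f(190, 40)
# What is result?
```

f(190, 40) -> f(40, 30) -> f(30, 10) -> f(10, 0) -> 10

Answer: 10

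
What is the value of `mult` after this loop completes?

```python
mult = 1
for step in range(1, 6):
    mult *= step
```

5! = 120
`mult` takes the values: 1 → 2 → 6 → 24 → 120

Answer: 120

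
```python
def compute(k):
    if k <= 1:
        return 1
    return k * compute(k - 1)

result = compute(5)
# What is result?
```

compute(5) = 5 * 4 * 3 * 2 * 1 = 120

Answer: 120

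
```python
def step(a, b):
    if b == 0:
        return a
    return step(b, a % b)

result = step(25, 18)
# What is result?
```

step(25, 18) -> step(18, 7) -> step(7, 4) -> step(4, 3) -> step(3, 1) -> step(1, 0) -> 1

Answer: 1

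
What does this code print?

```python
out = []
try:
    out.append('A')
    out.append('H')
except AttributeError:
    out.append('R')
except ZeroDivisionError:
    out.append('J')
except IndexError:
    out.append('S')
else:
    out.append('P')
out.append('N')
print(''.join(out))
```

Execution trace: 'A' (try body) → 'H' (try body, no exception) → 'P' (else) → 'N' (after the try/except). Output: AHPN

Answer: AHPN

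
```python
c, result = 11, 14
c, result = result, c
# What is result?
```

Trace:
`c, result = 11, 14` → c = 11; result = 14
`c, result = result, c` → c = 14; result = 11
So result = 11

Answer: 11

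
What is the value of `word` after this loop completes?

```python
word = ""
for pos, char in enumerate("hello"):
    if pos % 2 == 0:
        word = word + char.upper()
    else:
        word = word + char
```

Uppercase even positions in 'hello'
`word` takes the values: "" → "H" → "He" → "HeL" → "HeLl" → "HeLlO"

Answer: "HeLlO"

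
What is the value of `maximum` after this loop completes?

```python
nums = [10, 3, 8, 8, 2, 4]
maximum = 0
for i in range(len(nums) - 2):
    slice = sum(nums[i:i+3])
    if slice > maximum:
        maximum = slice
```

Max sum of 3-element window in [10, 3, 8, 8, 2, 4]
`maximum` takes the values: 0 → 21

Answer: 21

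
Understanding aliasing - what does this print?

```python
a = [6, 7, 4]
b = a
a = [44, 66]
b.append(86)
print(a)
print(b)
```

Key concept: rebinding vs mutation: a is rebound to a new list, b still points at the original.
Step by step:
`a = [6, 7, 4]` → a = [6, 7, 4]
`b = a` → b = [6, 7, 4] (same object as a)
`a = [44, 66]` → a = [44, 66]
`b.append(86)` → b = [6, 7, 4, 86]
`print(a)` → prints [44, 66]
`print(b)` → prints [6, 7, 4, 86]

Answer:
[44, 66]
[6, 7, 4, 86]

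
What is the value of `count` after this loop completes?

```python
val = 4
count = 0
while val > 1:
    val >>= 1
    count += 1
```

Count right shifts until 1
`count` takes the values: 0 → 1 → 2

Answer: 2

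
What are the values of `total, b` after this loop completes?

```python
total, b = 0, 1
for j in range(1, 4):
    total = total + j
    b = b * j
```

Sum and factorial of 1 to 3
`total, b` takes the values: (0, 1) → (1, 1) → (3, 1) → (3, 2) → (6, 2) → (6, 6)

Answer: 6, 6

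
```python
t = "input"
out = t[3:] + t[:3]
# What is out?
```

Trace:
`t = "input"` → t = 'input'
`out = t[3:] + t[:3]` → out = 'utinp'
So out = 'utinp'

Answer: 'utinp'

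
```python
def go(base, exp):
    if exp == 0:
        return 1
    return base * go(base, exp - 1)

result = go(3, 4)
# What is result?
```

go(3, 4) = 3 * 3 * 3 * 3 = 81

Answer: 81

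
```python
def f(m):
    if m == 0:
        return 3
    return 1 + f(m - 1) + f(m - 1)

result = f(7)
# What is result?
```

f(m) = 1 + 2·f(m-1), f(0)=3. Closed form: (3+1)·2^7 - 1 = 511.

Answer: 511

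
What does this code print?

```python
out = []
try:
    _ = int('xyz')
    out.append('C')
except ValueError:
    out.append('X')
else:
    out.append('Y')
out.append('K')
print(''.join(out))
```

Execution trace: 'X' (except ValueError) → 'K' (after the try/except). Output: XK

Answer: XK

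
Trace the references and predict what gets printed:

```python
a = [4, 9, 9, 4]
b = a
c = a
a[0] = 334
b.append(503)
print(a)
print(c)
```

Key concept: multiple aliases.
Step by step:
`a = [4, 9, 9, 4]` → a = [4, 9, 9, 4]
`b = a` → b = [4, 9, 9, 4] (same object as a)
`c = a` → c = [4, 9, 9, 4] (same object as a, b)
`a[0] = 334` → a = [334, 9, 9, 4] (same object as b, c); b = [334, 9, 9, 4] (same object as a, c); c = [334, 9, 9, 4] (same object as a, b)
`b.append(503)` → a = [334, 9, 9, 4, 503] (same object as b, c); b = [334, 9, 9, 4, 503] (same object as a, c); c = [334, 9, 9, 4, 503] (same object as a, b)
`print(a)` → prints [334, 9, 9, 4, 503]
`print(c)` → prints [334, 9, 9, 4, 503]

Answer:
[334, 9, 9, 4, 503]
[334, 9, 9, 4, 503]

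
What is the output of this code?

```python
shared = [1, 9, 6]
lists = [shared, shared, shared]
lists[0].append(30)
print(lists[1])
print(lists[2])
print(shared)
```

Key concept: list of same reference.
Step by step:
`shared = [1, 9, 6]` → shared = [1, 9, 6]
`lists = [shared, shared, shared]` → lists = [[1, 9, 6], [1, 9, 6], [1, 9, 6]]
`lists[0].append(30)` → shared = [1, 9, 6, 30]; lists = [[1, 9, 6, 30], [1, 9, 6, 30], [1, 9, 6, 30]]
`print(lists[1])` → prints [1, 9, 6, 30]
`print(lists[2])` → prints [1, 9, 6, 30]
`print(shared)` → prints [1, 9, 6, 30]

Answer:
[1, 9, 6, 30]
[1, 9, 6, 30]
[1, 9, 6, 30]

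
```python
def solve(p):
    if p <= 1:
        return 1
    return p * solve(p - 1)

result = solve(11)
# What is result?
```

solve(11) = 11 * 10 * 9 * 8 * 7 * 6 * 5 * 4 * 3 * 2 * 1 = 39916800

Answer: 39916800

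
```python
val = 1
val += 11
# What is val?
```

Trace:
`val = 1` → val = 1
`val += 11` → val = 12
So val = 12

Answer: 12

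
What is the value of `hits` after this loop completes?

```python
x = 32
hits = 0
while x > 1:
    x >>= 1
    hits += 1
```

Count right shifts until 1
`hits` takes the values: 0 → 1 → 2 → 3 → 4 → 5

Answer: 5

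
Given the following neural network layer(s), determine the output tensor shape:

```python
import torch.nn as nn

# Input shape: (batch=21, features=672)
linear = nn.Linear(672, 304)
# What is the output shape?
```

Input: (21, 672) -> Output: (21, 304)

Answer: (21, 304)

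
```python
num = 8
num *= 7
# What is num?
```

Trace:
`num = 8` → num = 8
`num *= 7` → num = 56
So num = 56

Answer: 56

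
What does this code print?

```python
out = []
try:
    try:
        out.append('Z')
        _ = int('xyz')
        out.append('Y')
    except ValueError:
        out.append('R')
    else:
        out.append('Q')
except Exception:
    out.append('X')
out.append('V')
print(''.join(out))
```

Execution trace: 'Z' (inner try body) → 'R' (inner except ValueError) → 'V' (after the try/except). Output: ZRV

Answer: ZRV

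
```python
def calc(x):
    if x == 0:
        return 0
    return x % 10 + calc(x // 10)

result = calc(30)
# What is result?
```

Sum of digits of 30: 0 + 3 = 3

Answer: 3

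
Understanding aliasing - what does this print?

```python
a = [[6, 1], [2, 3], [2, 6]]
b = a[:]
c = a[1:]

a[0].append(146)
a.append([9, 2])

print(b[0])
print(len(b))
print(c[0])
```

Key concept: slice with nested mutation.
Step by step:
`a = [[6, 1], [2, 3], [2, 6]]` → a = [[6, 1], [2, 3], [2, 6]]
`b = a[:]` → b = [[6, 1], [2, 3], [2, 6]]
`c = a[1:]` → c = [[2, 3], [2, 6]]
`a[0].append(146)` → a = [[6, 1, 146], [2, 3], [2, 6]]; b = [[6, 1, 146], [2, 3], [2, 6]]
`a.append([9, 2])` → a = [[6, 1, 146], [2, 3], [2, 6], [9, 2]]
`print(b[0])` → prints [6, 1, 146]
`print(len(b))` → prints 3
`print(c[0])` → prints [2, 3]

Answer:
[6, 1, 146]
3
[2, 3]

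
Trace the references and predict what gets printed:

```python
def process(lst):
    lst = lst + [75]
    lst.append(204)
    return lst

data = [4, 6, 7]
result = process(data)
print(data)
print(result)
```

Key concept: rebinding parameter vs mutation.
Step by step:
`data = [4, 6, 7]` → data = [4, 6, 7]
`result = process(data)` → result = [4, 6, 7, 75, 204]
`print(data)` → prints [4, 6, 7]
`print(result)` → prints [4, 6, 7, 75, 204]

Answer:
[4, 6, 7]
[4, 6, 7, 75, 204]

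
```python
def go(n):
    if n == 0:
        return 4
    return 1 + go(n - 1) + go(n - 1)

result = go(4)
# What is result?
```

go(n) = 1 + 2·go(n-1), go(0)=4. Closed form: (4+1)·2^4 - 1 = 79.

Answer: 79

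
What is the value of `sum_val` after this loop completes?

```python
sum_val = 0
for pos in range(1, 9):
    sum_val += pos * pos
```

Sum of squares 1² to 8² = 204
`sum_val` takes the values: 0 → 1 → 5 → 14 → 30 → 55 → 91 → 140 → 204

Answer: 204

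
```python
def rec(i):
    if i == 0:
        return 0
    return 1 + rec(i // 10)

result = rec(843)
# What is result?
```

Count of digits of 843: 3

Answer: 3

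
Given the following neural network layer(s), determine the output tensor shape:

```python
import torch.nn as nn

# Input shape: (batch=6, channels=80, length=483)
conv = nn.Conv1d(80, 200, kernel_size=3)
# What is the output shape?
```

Input: (6, 80, 483) -> Output: (6, 200, 481)

Answer: (6, 200, 481)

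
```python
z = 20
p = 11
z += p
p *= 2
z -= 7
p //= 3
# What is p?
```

Trace:
`z = 20` → z = 20
`p = 11` → p = 11
`z += p` → z = 31
`p *= 2` → p = 22
`z -= 7` → z = 24
`p //= 3` → p = 7
So p = 7

Answer: 7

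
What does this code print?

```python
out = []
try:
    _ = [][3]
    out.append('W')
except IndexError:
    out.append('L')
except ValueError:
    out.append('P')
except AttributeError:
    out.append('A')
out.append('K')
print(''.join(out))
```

Execution trace: 'L' (except IndexError) → 'K' (after the try/except). Output: LK

Answer: LK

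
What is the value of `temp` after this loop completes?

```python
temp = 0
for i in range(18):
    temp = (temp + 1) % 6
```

Increment mod 6, 18 times = 0
`temp` takes the values: 0 → 1 → 2 → 3 → 4 → 5 → 0 → 1 → 2 → 3 → 4 → 5 → 0 → 1 → 2 → 3 → 4 → 5 → 0

Answer: 0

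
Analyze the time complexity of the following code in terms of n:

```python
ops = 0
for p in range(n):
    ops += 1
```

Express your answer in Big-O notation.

Each loop level contributes: n. Multiplying the contributions gives O(n).

Answer: O(n)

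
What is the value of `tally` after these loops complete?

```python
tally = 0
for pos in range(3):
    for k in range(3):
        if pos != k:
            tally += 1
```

3² - 3 (exclude diagonal)
`tally` takes the values: 0 → 1 → 2 → 3 → 4 → 5 → 6

Answer: 6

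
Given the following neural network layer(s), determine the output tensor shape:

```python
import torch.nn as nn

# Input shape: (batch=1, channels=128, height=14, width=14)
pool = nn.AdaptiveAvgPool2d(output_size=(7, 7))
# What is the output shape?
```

Input: (1, 128, 14, 14) -> Output: (1, 128, 7, 7)

Answer: (1, 128, 7, 7)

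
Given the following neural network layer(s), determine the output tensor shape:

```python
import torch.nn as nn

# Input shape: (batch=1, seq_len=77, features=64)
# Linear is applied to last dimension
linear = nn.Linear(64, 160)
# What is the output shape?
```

Input: (1, 77, 64) -> Output: (1, 77, 160)

Answer: (1, 77, 160)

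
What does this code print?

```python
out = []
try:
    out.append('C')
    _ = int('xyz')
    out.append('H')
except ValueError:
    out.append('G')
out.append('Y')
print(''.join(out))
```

Execution trace: 'C' (try body) → 'G' (except ValueError) → 'Y' (after the try/except). Output: CGY

Answer: CGY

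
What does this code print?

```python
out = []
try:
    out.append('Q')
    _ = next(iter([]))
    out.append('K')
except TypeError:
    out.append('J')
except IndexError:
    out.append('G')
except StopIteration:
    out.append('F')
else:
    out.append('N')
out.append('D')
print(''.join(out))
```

Execution trace: 'Q' (try body) → 'F' (except StopIteration) → 'D' (after the try/except). Output: QFD

Answer: QFD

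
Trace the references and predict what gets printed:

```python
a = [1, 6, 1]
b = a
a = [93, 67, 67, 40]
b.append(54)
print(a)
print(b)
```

Key concept: rebinding vs mutation: a is rebound to a new list, b still points at the original.
Step by step:
`a = [1, 6, 1]` → a = [1, 6, 1]
`b = a` → b = [1, 6, 1] (same object as a)
`a = [93, 67, 67, 40]` → a = [93, 67, 67, 40]
`b.append(54)` → b = [1, 6, 1, 54]
`print(a)` → prints [93, 67, 67, 40]
`print(b)` → prints [1, 6, 1, 54]

Answer:
[93, 67, 67, 40]
[1, 6, 1, 54]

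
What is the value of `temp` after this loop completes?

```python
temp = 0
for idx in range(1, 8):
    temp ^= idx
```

XOR of 1 to 7
`temp` takes the values: 0 → 1 → 3 → 0 → 4 → 1 → 7 → 0

Answer: 0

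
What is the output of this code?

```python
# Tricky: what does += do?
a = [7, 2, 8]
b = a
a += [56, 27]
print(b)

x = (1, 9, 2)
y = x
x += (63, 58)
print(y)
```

Key concept: += behavior differs for mutable vs immutable.
Step by step:
`a = [7, 2, 8]` → a = [7, 2, 8]
`b = a` → b = [7, 2, 8] (same object as a)
`a += [56, 27]` → a = [7, 2, 8, 56, 27] (same object as b); b = [7, 2, 8, 56, 27] (same object as a)
`print(b)` → prints [7, 2, 8, 56, 27]
`x = (1, 9, 2)` → x = (1, 9, 2)
`y = x` → y = (1, 9, 2)
`x += (63, 58)` → x = (1, 9, 2, 63, 58)
`print(y)` → prints (1, 9, 2)

Answer:
[7, 2, 8, 56, 27]
(1, 9, 2)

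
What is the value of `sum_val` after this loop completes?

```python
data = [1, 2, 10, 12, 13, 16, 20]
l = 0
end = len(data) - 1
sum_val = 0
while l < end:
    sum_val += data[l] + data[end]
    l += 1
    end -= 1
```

Sum of pairs from ends
`sum_val` takes the values: 0 → 21 → 39 → 62

Answer: 62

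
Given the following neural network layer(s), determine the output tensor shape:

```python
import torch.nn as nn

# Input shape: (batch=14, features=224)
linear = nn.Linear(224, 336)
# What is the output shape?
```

Input: (14, 224) -> Output: (14, 336)

Answer: (14, 336)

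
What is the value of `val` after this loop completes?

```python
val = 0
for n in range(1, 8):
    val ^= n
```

XOR of 1 to 7
`val` takes the values: 0 → 1 → 3 → 0 → 4 → 1 → 7 → 0

Answer: 0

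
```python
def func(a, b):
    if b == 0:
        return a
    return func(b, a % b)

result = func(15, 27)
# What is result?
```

func(15, 27) -> func(27, 15) -> func(15, 12) -> func(12, 3) -> func(3, 0) -> 3

Answer: 3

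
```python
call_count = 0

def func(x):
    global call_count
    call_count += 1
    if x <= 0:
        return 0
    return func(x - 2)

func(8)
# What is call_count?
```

Linear recursion stepping by 2: 5 calls from x=8 down to ≤0.

Answer: 5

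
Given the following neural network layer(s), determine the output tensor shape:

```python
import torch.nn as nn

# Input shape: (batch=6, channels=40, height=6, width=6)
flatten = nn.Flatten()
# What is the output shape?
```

Input: (6, 40, 6, 6) -> Output: (6, 1440)

Answer: (6, 1440)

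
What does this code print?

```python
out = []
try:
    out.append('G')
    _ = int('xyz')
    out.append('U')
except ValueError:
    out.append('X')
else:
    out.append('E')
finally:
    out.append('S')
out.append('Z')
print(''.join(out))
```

Execution trace: 'G' (try body) → 'X' (except ValueError) → 'S' (finally) → 'Z' (after the try/except). Output: GXSZ

Answer: GXSZ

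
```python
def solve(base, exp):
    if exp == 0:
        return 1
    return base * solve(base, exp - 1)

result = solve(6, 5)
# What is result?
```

solve(6, 5) = 6 * 6 * 6 * 6 * 6 = 7776

Answer: 7776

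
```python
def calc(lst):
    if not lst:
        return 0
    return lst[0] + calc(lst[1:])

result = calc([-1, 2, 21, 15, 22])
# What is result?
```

(-1) + 2 + 21 + 15 + 22 + 0 = 59

Answer: 59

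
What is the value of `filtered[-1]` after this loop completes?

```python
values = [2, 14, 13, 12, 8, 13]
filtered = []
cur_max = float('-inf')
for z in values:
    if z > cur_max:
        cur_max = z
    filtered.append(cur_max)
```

Running max ends at 14
`filtered` takes the values: [] → [2] → [2, 14] → [2, 14, 14] → [2, 14, 14, 14] → [2, 14, 14, 14, 14] → [2, 14, 14, 14, 14, 14]
So `filtered[-1]` = 14

Answer: 14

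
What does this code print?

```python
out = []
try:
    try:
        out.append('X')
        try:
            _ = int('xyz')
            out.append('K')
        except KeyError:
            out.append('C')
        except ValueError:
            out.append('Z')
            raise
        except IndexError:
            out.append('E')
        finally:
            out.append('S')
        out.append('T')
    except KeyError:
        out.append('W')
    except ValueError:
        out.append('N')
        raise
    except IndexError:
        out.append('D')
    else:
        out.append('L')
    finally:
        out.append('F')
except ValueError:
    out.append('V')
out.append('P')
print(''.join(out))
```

Execution trace: 'X' (try body) → 'Z' (inner except ValueError) → 'S' (inner finally) → 'N' (except ValueError) → 'F' (finally) → 'V' (outer except ValueError) → 'P' (after the try/except). Output: XZSNFVP

Answer: XZSNFVP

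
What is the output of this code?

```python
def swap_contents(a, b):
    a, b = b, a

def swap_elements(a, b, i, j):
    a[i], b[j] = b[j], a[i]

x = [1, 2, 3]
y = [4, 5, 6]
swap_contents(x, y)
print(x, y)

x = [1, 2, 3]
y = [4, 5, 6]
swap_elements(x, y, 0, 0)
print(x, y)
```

Key concept: parameter rebinding vs mutation.
Step by step:
`x = [1, 2, 3]` → x = [1, 2, 3]
`y = [4, 5, 6]` → y = [4, 5, 6]
`swap_contents(x, y)` → no visible change to tracked variables
`print(x, y)` → prints [1, 2, 3] [4, 5, 6]
`x = [1, 2, 3]` → x = [1, 2, 3]
`y = [4, 5, 6]` → y = [4, 5, 6]
`swap_elements(x, y, 0, 0)` → x = [4, 2, 3]; y = [1, 5, 6]
`print(x, y)` → prints [4, 2, 3] [1, 5, 6]

Answer:
[1, 2, 3] [4, 5, 6]
[4, 2, 3] [1, 5, 6]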